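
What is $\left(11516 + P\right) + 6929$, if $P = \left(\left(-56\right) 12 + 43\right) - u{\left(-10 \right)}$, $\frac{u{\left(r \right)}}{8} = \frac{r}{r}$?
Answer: $17808$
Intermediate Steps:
$u{\left(r \right)} = 8$ ($u{\left(r \right)} = 8 \frac{r}{r} = 8 \cdot 1 = 8$)
$P = -637$ ($P = \left(\left(-56\right) 12 + 43\right) - 8 = \left(-672 + 43\right) - 8 = -629 - 8 = -637$)
$\left(11516 + P\right) + 6929 = \left(11516 - 637\right) + 6929 = 10879 + 6929 = 17808$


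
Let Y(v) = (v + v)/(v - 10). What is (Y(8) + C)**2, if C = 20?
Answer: 144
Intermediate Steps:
Y(v) = 2*v/(-10 + v) (Y(v) = (2*v)/(-10 + v) = 2*v/(-10 + v))
(Y(8) + C)**2 = (2*8/(-10 + 8) + 20)**2 = (2*8/(-2) + 20)**2 = (2*8*(-1/2) + 20)**2 = (-8 + 20)**2 = 12**2 = 144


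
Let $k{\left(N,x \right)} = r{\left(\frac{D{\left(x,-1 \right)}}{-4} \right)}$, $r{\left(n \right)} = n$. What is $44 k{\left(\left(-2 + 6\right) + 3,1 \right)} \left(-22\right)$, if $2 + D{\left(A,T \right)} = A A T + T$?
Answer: $-968$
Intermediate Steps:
$D{\left(A,T \right)} = -2 + T + T A^{2}$ ($D{\left(A,T \right)} = -2 + \left(A A T + T\right) = -2 + \left(A^{2} T + T\right) = -2 + \left(T A^{2} + T\right) = -2 + \left(T + T A^{2}\right) = -2 + T + T A^{2}$)
$k{\left(N,x \right)} = \frac{3}{4} + \frac{x^{2}}{4}$ ($k{\left(N,x \right)} = \frac{-2 - 1 - x^{2}}{-4} = \left(-3 - x^{2}\right) \left(- \frac{1}{4}\right) = \frac{3}{4} + \frac{x^{2}}{4}$)
$44 k{\left(\left(-2 + 6\right) + 3,1 \right)} \left(-22\right) = 44 \left(\frac{3}{4} + \frac{1^{2}}{4}\right) \left(-22\right) = 44 \left(\frac{3}{4} + \frac{1}{4} \cdot 1\right) \left(-22\right) = 44 \left(\frac{3}{4} + \frac{1}{4}\right) \left(-22\right) = 44 \cdot 1 \left(-22\right) = 44 \left(-22\right) = -968$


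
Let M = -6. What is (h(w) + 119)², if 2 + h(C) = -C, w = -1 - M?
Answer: 12544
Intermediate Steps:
w = 5 (w = -1 - 1*(-6) = -1 + 6 = 5)
h(C) = -2 - C
(h(w) + 119)² = ((-2 - 1*5) + 119)² = ((-2 - 5) + 119)² = (-7 + 119)² = 112² = 12544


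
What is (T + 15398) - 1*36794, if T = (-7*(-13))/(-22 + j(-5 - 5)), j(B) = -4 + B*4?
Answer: -1412227/66 ≈ -21397.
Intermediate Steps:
j(B) = -4 + 4*B
T = -91/66 (T = (-7*(-13))/(-22 + (-4 + 4*(-5 - 5))) = 91/(-22 + (-4 + 4*(-10))) = 91/(-22 + (-4 - 40)) = 91/(-22 - 44) = 91/(-66) = 91*(-1/66) = -91/66 ≈ -1.3788)
(T + 15398) - 1*36794 = (-91/66 + 15398) - 1*36794 = 1016177/66 - 36794 = -1412227/66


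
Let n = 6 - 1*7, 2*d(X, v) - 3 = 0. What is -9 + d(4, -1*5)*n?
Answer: -21/2 ≈ -10.500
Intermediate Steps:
d(X, v) = 3/2 (d(X, v) = 3/2 + (1/2)*0 = 3/2 + 0 = 3/2)
n = -1 (n = 6 - 7 = -1)
-9 + d(4, -1*5)*n = -9 + (3/2)*(-1) = -9 - 3/2 = -21/2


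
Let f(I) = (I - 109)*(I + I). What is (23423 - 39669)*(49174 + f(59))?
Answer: -703029404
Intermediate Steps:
f(I) = 2*I*(-109 + I) (f(I) = (-109 + I)*(2*I) = 2*I*(-109 + I))
(23423 - 39669)*(49174 + f(59)) = (23423 - 39669)*(49174 + 2*59*(-109 + 59)) = -16246*(49174 + 2*59*(-50)) = -16246*(49174 - 5900) = -16246*43274 = -703029404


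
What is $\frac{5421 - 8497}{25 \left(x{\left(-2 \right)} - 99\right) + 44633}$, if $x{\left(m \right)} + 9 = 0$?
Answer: $- \frac{3076}{41933} \approx -0.073355$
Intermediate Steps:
$x{\left(m \right)} = -9$ ($x{\left(m \right)} = -9 + 0 = -9$)
$\frac{5421 - 8497}{25 \left(x{\left(-2 \right)} - 99\right) + 44633} = \frac{5421 - 8497}{25 \left(-9 - 99\right) + 44633} = \frac{5421 + \left(-14633 + 6136\right)}{25 \left(-108\right) + 44633} = \frac{5421 - 8497}{-2700 + 44633} = - \frac{3076}{41933}$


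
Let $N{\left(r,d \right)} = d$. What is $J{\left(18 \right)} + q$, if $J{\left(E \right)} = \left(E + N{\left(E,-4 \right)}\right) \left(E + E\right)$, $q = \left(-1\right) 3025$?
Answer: $-2521$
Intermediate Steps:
$q = -3025$
$J{\left(E \right)} = 2 E \left(-4 + E\right)$ ($J{\left(E \right)} = \left(E - 4\right) \left(E + E\right) = \left(-4 + E\right) 2 E = 2 E \left(-4 + E\right)$)
$J{\left(18 \right)} + q = 2 \cdot 18 \left(-4 + 18\right) - 3025 = 2 \cdot 18 \cdot 14 - 3025 = 504 - 3025 = -2521$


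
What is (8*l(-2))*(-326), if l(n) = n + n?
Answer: 10432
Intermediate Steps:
l(n) = 2*n
(8*l(-2))*(-326) = (8*(2*(-2)))*(-326) = (8*(-4))*(-326) = -32*(-326) = 10432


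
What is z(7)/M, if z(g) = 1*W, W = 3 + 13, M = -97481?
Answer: -16/97481 ≈ -0.00016413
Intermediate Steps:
W = 16
z(g) = 16 (z(g) = 1*16 = 16)
z(7)/M = 16/(-97481) = 16*(-1/97481) = -16/97481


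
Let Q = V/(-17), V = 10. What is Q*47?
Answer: -470/17 ≈ -27.647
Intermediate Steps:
Q = -10/17 (Q = 10/(-17) = 10*(-1/17) = -10/17 ≈ -0.58823)
Q*47 = -10/17*47 = -470/17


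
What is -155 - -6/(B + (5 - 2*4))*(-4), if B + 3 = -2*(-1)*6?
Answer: -159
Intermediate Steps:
B = 9 (B = -3 - 2*(-1)*6 = -3 + 2*6 = -3 + 12 = 9)
-155 - -6/(B + (5 - 2*4))*(-4) = -155 - -6/(9 + (5 - 2*4))*(-4) = -155 - -6/(9 + (5 - 8))*(-4) = -155 - -6/(9 - 3)*(-4) = -155 - -6/6*(-4) = -155 - (⅙)*(-6)*(-4) = -155 - (-1)*(-4) = -155 - 1*4 = -155 - 4 = -159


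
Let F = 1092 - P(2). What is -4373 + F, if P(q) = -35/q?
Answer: -6527/2 ≈ -3263.5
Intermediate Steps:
F = 2219/2 (F = 1092 - (-35)/2 = 1092 - 1*(-35/2) = 1092 + 35/2 = 2219/2 ≈ 1109.5)
-4373 + F = -4373 + 2219/2 = -6527/2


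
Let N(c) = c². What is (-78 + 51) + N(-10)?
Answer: 73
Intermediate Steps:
(-78 + 51) + N(-10) = (-78 + 51) + (-10)² = -27 + 100 = 73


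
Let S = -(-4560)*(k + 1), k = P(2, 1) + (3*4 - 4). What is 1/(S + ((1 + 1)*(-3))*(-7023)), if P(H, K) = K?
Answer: 1/87738 ≈ 1.1398e-5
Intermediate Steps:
k = 9 (k = 1 + (3*4 - 4) = 1 + (12 - 4) = 1 + 8 = 9)
S = 45600 (S = -(-4560)*(9 + 1) = -(-4560)*10 = -456*(-100) = 45600)
1/(S + ((1 + 1)*(-3))*(-7023)) = 1/(45600 + ((1 + 1)*(-3))*(-7023)) = 1/(45600 + (2*(-3))*(-7023)) = 1/(45600 - 6*(-7023)) = 1/(45600 + 42138) = 1/87738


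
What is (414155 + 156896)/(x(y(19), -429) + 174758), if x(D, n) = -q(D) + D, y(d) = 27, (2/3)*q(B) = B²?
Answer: 10478/3187 ≈ 3.2877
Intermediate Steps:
q(B) = 3*B²/2
x(D, n) = D - 3*D²/2 (x(D, n) = -3*D²/2 + D = D - 3*D²/2)
(414155 + 156896)/(x(y(19), -429) + 174758) = (414155 + 156896)/((½)*27*(2 - 3*27) + 174758) = 571051/((½)*27*(2 - 81) + 174758) = 571051/((½)*27*(-79) + 174758) = 571051/(-2133/2 + 174758) = 571051/(347383/2) = 571051*(2/347383) = 10478/3187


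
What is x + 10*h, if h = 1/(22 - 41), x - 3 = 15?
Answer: 332/19 ≈ 17.474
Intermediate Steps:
x = 18 (x = 3 + 15 = 18)
h = -1/19 (h = 1/(-19) = -1/19 ≈ -0.052632)
x + 10*h = 18 + 10*(-1/19) = 18 - 10/19 = 332/19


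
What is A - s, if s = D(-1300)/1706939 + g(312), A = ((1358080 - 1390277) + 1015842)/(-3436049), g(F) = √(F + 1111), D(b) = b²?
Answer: -575841909435/451163541847 - √1423 ≈ -38.999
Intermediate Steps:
g(F) = √(1111 + F)
A = -983645/3436049 (A = (-32197 + 1015842)*(-1/3436049) = 983645*(-1/3436049) = -983645/3436049 ≈ -0.28627)
s = 130000/131303 + √1423 (s = (-1300)²/1706939 + √(1111 + 312) = 1690000*(1/1706939) + √1423 = 130000/131303 + √1423 ≈ 38.713)
A - s = -983645/3436049 - (130000/131303 + √1423) = -983645/3436049 + (-130000/131303 - √1423) = -575841909435/451163541847 - √1423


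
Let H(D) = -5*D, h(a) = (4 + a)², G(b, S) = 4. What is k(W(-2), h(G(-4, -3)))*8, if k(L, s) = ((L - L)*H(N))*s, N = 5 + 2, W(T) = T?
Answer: 0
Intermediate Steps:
N = 7
k(L, s) = 0 (k(L, s) = ((L - L)*(-5*7))*s = (0*(-35))*s = 0*s = 0)
k(W(-2), h(G(-4, -3)))*8 = 0*8 = 0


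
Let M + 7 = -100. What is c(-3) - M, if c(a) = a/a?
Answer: 108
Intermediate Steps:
c(a) = 1
M = -107 (M = -7 - 100 = -107)
c(-3) - M = 1 - 1*(-107) = 1 + 107 = 108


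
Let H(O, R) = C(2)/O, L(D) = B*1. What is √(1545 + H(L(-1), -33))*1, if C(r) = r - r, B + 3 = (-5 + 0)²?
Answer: √1545 ≈ 39.306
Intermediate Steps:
B = 22 (B = -3 + (-5 + 0)² = -3 + (-5)² = -3 + 25 = 22)
C(r) = 0
L(D) = 22 (L(D) = 22*1 = 22)
H(O, R) = 0 (H(O, R) = 0/O = 0)
√(1545 + H(L(-1), -33))*1 = √(1545 + 0)*1 = √1545*1 = √1545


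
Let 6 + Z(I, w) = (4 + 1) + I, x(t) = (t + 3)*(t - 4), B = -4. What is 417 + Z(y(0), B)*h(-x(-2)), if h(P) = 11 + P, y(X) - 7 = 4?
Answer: 587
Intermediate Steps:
x(t) = (-4 + t)*(3 + t) (x(t) = (3 + t)*(-4 + t) = (-4 + t)*(3 + t))
y(X) = 11 (y(X) = 7 + 4 = 11)
Z(I, w) = -1 + I (Z(I, w) = -6 + ((4 + 1) + I) = -6 + (5 + I) = -1 + I)
417 + Z(y(0), B)*h(-x(-2)) = 417 + (-1 + 11)*(11 - (-12 + (-2)² - 1*(-2))) = 417 + 10*(11 - (-12 + 4 + 2)) = 417 + 10*(11 - 1*(-6)) = 417 + 10*(11 + 6) = 417 + 10*17 = 417 + 170 = 587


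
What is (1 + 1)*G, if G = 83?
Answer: 166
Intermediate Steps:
(1 + 1)*G = (1 + 1)*83 = 2*83 = 166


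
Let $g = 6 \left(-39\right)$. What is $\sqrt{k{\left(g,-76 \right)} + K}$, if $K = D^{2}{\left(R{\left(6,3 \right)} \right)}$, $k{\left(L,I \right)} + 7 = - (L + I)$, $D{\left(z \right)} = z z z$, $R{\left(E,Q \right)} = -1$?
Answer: $4 \sqrt{19} \approx 17.436$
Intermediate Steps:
$g = -234$
$D{\left(z \right)} = z^{3}$ ($D{\left(z \right)} = z^{2} z = z^{3}$)
$k{\left(L,I \right)} = -7 - I - L$ ($k{\left(L,I \right)} = -7 - \left(L + I\right) = -7 - \left(I + L\right) = -7 - I - L$)
$K = 1$ ($K = \left(\left(-1\right)^{3}\right)^{2} = \left(-1\right)^{2} = 1$)
$\sqrt{k{\left(g,-76 \right)} + K} = \sqrt{\left(-7 - -76 - -234\right) + 1} = \sqrt{\left(-7 + 76 + 234\right) + 1} = \sqrt{303 + 1} = \sqrt{304} = 4 \sqrt{19}$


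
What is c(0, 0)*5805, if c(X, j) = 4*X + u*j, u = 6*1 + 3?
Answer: 0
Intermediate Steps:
u = 9 (u = 6 + 3 = 9)
c(X, j) = 4*X + 9*j
c(0, 0)*5805 = (4*0 + 9*0)*5805 = (0 + 0)*5805 = 0*5805 = 0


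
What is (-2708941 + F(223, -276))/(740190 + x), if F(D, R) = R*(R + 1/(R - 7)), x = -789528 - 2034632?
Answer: 745072219/589763510 ≈ 1.2633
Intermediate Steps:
x = -2824160
F(D, R) = R*(R + 1/(-7 + R))
(-2708941 + F(223, -276))/(740190 + x) = (-2708941 - 276*(1 + (-276)² - 7*(-276))/(-7 - 276))/(740190 - 2824160) = (-2708941 - 276*(1 + 76176 + 1932)/(-283))/(-2083970) = (-2708941 - 276*(-1/283)*78109)*(-1/2083970) = (-2708941 + 21558084/283)*(-1/2083970) = -745072219/283*(-1/2083970) = 745072219/589763510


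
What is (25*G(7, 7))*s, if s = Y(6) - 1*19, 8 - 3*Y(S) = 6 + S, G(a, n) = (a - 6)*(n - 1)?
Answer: -3050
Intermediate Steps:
G(a, n) = (-1 + n)*(-6 + a) (G(a, n) = (-6 + a)*(-1 + n) = (-1 + n)*(-6 + a))
Y(S) = ⅔ - S/3 (Y(S) = 8/3 - (6 + S)/3 = 8/3 + (-2 - S/3) = ⅔ - S/3)
s = -61/3 (s = (⅔ - ⅓*6) - 1*19 = (⅔ - 2) - 19 = -4/3 - 19 = -61/3 ≈ -20.333)
(25*G(7, 7))*s = (25*(6 - 1*7 - 6*7 + 7*7))*(-61/3) = (25*(6 - 7 - 42 + 49))*(-61/3) = (25*6)*(-61/3) = 150*(-61/3) = -3050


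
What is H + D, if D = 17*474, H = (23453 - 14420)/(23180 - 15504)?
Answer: 61862241/7676 ≈ 8059.2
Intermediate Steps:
H = 9033/7676 ≈ 1.1768
D = 8058
H + D = 9033/7676 + 8058 = 61862241/7676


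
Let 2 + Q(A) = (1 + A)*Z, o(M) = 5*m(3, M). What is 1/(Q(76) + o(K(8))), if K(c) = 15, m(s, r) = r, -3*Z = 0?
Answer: 1/73 ≈ 0.013699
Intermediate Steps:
Z = 0 (Z = -1/3*0 = 0)
o(M) = 5*M
Q(A) = -2 (Q(A) = -2 + (1 + A)*0 = -2 + 0 = -2)
1/(Q(76) + o(K(8))) = 1/(-2 + 5*15) = 1/(-2 + 75) = 1/73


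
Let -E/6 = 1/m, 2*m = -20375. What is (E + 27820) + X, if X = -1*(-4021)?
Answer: 648760387/20375 ≈ 31841.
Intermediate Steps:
m = -20375/2 (m = (1/2)*(-20375) = -20375/2 ≈ -10188.)
X = 4021
E = 12/20375 (E = -6/(-20375/2) = -6*(-2/20375) = 12/20375 ≈ 0.00058896)
(E + 27820) + X = (12/20375 + 27820) + 4021 = 566832512/20375 + 4021 = 648760387/20375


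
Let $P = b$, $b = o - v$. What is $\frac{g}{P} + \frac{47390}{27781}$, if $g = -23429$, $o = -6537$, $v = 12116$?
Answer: $\frac{1534846719}{518198993} \approx 2.9619$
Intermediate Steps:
$b = -18653$ ($b = -6537 - 12116 = -18653$)
$P = -18653$
$\frac{g}{P} + \frac{47390}{27781} = - \frac{23429}{-18653} + \frac{47390}{27781} = \left(-23429\right) \left(- \frac{1}{18653}\right) + 47390 \cdot \frac{1}{27781} = \frac{23429}{18653} + \frac{47390}{27781} = \frac{1534846719}{518198993}$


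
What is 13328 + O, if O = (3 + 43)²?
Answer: 15444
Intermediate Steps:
O = 2116 (O = 46² = 2116)
13328 + O = 13328 + 2116 = 15444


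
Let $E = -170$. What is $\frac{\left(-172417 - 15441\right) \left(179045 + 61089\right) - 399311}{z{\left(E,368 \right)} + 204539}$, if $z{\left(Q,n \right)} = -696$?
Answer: $- \frac{45111492283}{203843} \approx -2.2131 \cdot 10^{5}$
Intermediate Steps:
$\frac{\left(-172417 - 15441\right) \left(179045 + 61089\right) - 399311}{z{\left(E,368 \right)} + 204539} = \frac{\left(-172417 - 15441\right) \left(179045 + 61089\right) - 399311}{-696 + 204539} = \frac{\left(-187858\right) 240134 - 399311}{203843} = \left(-45111092972 - 399311\right) \frac{1}{203843} = \left(-45111492283\right) \frac{1}{203843} = - \frac{45111492283}{203843}$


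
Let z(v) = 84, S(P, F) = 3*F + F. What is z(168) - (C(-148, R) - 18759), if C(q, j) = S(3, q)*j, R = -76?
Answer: -26149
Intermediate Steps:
S(P, F) = 4*F
C(q, j) = 4*j*q (C(q, j) = (4*q)*j = 4*j*q)
z(168) - (C(-148, R) - 18759) = 84 - (4*(-76)*(-148) - 18759) = 84 - (44992 - 18759) = 84 - 1*26233 = 84 - 26233 = -26149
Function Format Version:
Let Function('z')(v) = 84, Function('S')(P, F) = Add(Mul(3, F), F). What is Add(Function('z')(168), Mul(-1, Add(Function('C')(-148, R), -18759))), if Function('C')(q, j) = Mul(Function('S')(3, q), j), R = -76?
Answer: -26149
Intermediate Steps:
Function('S')(P, F) = Mul(4, F)
Function('C')(q, j) = Mul(4, j, q) (Function('C')(q, j) = Mul(Mul(4, q), j) = Mul(4, j, q))
Add(Function('z')(168), Mul(-1, Add(Function('C')(-148, R), -18759))) = Add(84, Mul(-1, Add(Mul(4, -76, -148), -18759))) = Add(84, Mul(-1, Add(44992, -18759))) = Add(84, Mul(-1, 26233)) = Add(84, -26233) = -26149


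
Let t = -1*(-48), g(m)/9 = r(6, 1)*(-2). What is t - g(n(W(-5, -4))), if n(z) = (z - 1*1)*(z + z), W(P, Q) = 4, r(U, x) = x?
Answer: 66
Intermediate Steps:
n(z) = 2*z*(-1 + z) (n(z) = (z - 1)*(2*z) = (-1 + z)*(2*z) = 2*z*(-1 + z))
g(m) = -18 (g(m) = 9*(1*(-2)) = 9*(-2) = -18)
t = 48
t - g(n(W(-5, -4))) = 48 - 1*(-18) = 48 + 18 = 66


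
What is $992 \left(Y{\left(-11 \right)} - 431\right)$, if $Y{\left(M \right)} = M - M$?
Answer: $-427552$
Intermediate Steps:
$Y{\left(M \right)} = 0$
$992 \left(Y{\left(-11 \right)} - 431\right) = 992 \left(0 - 431\right) = 992 \left(-431\right) = -427552$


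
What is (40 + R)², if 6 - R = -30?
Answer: 5776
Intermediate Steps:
R = 36 (R = 6 - 1*(-30) = 6 + 30 = 36)
(40 + R)² = (40 + 36)² = 76² = 5776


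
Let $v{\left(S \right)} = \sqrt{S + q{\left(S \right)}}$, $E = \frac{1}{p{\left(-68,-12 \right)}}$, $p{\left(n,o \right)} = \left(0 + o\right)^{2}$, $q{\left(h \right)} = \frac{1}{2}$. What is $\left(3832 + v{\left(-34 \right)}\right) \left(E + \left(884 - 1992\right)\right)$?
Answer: $- \frac{76424929}{18} - \frac{159551 i \sqrt{134}}{288} \approx -4.2458 \cdot 10^{6} - 6413.0 i$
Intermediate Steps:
$q{\left(h \right)} = \frac{1}{2}$
$p{\left(n,o \right)} = o^{2}$
$E = \frac{1}{144}$ ($E = \frac{1}{\left(-12\right)^{2}} = \frac{1}{144} \approx 0.0069444$)
$v{\left(S \right)} = \sqrt{\frac{1}{2} + S}$ ($v{\left(S \right)} = \sqrt{S + \frac{1}{2}} = \sqrt{\frac{1}{2} + S}$)
$\left(3832 + v{\left(-34 \right)}\right) \left(E + \left(884 - 1992\right)\right) = \left(3832 + \frac{\sqrt{2 + 4 \left(-34\right)}}{2}\right) \left(\frac{1}{144} + \left(884 - 1992\right)\right) = \left(3832 + \frac{\sqrt{2 - 136}}{2}\right) \left(\frac{1}{144} - 1108\right) = \left(3832 + \frac{\sqrt{-134}}{2}\right) \left(- \frac{159551}{144}\right) = \left(3832 + \frac{i \sqrt{134}}{2}\right) \left(- \frac{159551}{144}\right) = - \frac{76424929}{18} - \frac{159551 i \sqrt{134}}{288}$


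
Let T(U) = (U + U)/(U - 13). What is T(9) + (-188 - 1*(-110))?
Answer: -165/2 ≈ -82.500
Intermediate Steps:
T(U) = 2*U/(-13 + U) (T(U) = (2*U)/(-13 + U) = 2*U/(-13 + U))
T(9) + (-188 - 1*(-110)) = 2*9/(-13 + 9) + (-188 - 1*(-110)) = 2*9/(-4) + (-188 + 110) = 2*9*(-1/4) - 78 = -9/2 - 78 = -165/2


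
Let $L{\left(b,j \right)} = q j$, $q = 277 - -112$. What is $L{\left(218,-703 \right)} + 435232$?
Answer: $161765$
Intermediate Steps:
$q = 389$ ($q = 277 + 112 = 389$)
$L{\left(b,j \right)} = 389 j$
$L{\left(218,-703 \right)} + 435232 = 389 \left(-703\right) + 435232 = -273467 + 435232 = 161765$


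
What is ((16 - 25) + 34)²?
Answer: 625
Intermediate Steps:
((16 - 25) + 34)² = (-9 + 34)² = 25² = 625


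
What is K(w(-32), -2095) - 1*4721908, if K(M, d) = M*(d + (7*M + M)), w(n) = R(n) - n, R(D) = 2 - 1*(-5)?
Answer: -4791445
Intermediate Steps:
R(D) = 7 (R(D) = 2 + 5 = 7)
w(n) = 7 - n
K(M, d) = M*(d + 8*M)
K(w(-32), -2095) - 1*4721908 = (7 - 1*(-32))*(-2095 + 8*(7 - 1*(-32))) - 1*4721908 = (7 + 32)*(-2095 + 8*(7 + 32)) - 4721908 = 39*(-2095 + 8*39) - 4721908 = 39*(-2095 + 312) - 4721908 = 39*(-1783) - 4721908 = -69537 - 4721908 = -4791445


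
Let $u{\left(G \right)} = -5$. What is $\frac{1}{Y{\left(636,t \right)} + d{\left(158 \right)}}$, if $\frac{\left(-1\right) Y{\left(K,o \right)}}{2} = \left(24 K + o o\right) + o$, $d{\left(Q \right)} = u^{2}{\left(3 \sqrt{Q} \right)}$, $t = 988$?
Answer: $- \frac{1}{1984767} \approx -5.0384 \cdot 10^{-7}$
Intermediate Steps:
$d{\left(Q \right)} = 25$ ($d{\left(Q \right)} = \left(-5\right)^{2} = 25$)
$Y{\left(K,o \right)} = - 48 K - 2 o - 2 o^{2}$ ($Y{\left(K,o \right)} = - 2 \left(\left(24 K + o o\right) + o\right) = - 2 \left(\left(24 K + o^{2}\right) + o\right) = - 2 \left(\left(o^{2} + 24 K\right) + o\right) = - 2 \left(o + o^{2} + 24 K\right) = - 48 K - 2 o - 2 o^{2}$)
$\frac{1}{Y{\left(636,t \right)} + d{\left(158 \right)}} = \frac{1}{\left(\left(-48\right) 636 - 1976 - 2 \cdot 988^{2}\right) + 25} = \frac{1}{\left(-30528 - 1976 - 1952288\right) + 25} = \frac{1}{-1984792 + 25} = \frac{1}{-1984767} = - \frac{1}{1984767}$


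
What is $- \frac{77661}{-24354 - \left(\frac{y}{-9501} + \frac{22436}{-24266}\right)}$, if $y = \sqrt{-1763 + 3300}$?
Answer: $\frac{25132276173940488192911832}{7881024156184505592678503} + \frac{108619723197232929 \sqrt{1537}}{7881024156184505592678503} \approx 3.189$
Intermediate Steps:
$y = \sqrt{1537} \approx 39.205$
$- \frac{77661}{-24354 - \left(\frac{y}{-9501} + \frac{22436}{-24266}\right)} = - \frac{77661}{-24354 - \left(\frac{\sqrt{1537}}{-9501} + \frac{22436}{-24266}\right)} = - \frac{77661}{-24354 - \left(\sqrt{1537} \left(- \frac{1}{9501}\right) + 22436 \left(- \frac{1}{24266}\right)\right)} = - \frac{77661}{-24354 - \left(- \frac{\sqrt{1537}}{9501} - \frac{11218}{12133}\right)} = - \frac{77661}{-24354 - \left(- \frac{11218}{12133} - \frac{\sqrt{1537}}{9501}\right)} = - \frac{77661}{-24354 + \left(\frac{11218}{12133} + \frac{\sqrt{1537}}{9501}\right)} = - \frac{77661}{- \frac{295475864}{12133} + \frac{\sqrt{1537}}{9501}}$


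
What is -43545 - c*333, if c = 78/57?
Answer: -836013/19 ≈ -44001.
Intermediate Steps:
c = 26/19 (c = 78*(1/57) = 26/19 ≈ 1.3684)
-43545 - c*333 = -43545 - 26*333/19 = -43545 - 1*8658/19 = -43545 - 8658/19 = -836013/19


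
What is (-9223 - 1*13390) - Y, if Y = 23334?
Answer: -45947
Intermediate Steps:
(-9223 - 1*13390) - Y = (-9223 - 1*13390) - 1*23334 = (-9223 - 13390) - 23334 = -22613 - 23334 = -45947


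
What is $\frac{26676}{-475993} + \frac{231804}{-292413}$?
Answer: $- \frac{39379163520}{46395513703} \approx -0.84877$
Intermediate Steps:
$\frac{26676}{-475993} + \frac{231804}{-292413} = 26676 \left(- \frac{1}{475993}\right) + 231804 \left(- \frac{1}{292413}\right) = - \frac{26676}{475993} - \frac{77268}{97471} = - \frac{39379163520}{46395513703}$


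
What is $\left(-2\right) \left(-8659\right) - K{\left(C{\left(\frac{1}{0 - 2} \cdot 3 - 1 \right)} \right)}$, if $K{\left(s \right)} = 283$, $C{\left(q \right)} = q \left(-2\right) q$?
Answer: $17035$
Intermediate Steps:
$C{\left(q \right)} = - 2 q^{2}$ ($C{\left(q \right)} = - 2 q q = - 2 q^{2}$)
$\left(-2\right) \left(-8659\right) - K{\left(C{\left(\frac{1}{0 - 2} \cdot 3 - 1 \right)} \right)} = \left(-2\right) \left(-8659\right) - 283 = 17318 - 283 = 17035$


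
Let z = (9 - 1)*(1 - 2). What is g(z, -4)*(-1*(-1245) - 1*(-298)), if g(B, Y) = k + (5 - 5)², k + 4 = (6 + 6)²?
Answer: 216020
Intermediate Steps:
k = 140 (k = -4 + (6 + 6)² = -4 + 12² = -4 + 144 = 140)
z = -8 (z = 8*(-1) = -8)
g(B, Y) = 140 (g(B, Y) = 140 + (5 - 5)² = 140 + 0² = 140 + 0 = 140)
g(z, -4)*(-1*(-1245) - 1*(-298)) = 140*(-1*(-1245) - 1*(-298)) = 140*(1245 + 298) = 140*1543 = 216020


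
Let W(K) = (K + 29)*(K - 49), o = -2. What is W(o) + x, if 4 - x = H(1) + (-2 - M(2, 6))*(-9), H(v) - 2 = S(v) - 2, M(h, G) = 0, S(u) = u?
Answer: -1392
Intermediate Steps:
W(K) = (-49 + K)*(29 + K) (W(K) = (29 + K)*(-49 + K) = (-49 + K)*(29 + K))
H(v) = v (H(v) = 2 + (v - 2) = 2 + (-2 + v) = v)
x = -15 (x = 4 - (1 + (-2 - 1*0)*(-9)) = 4 - (1 + (-2 + 0)*(-9)) = 4 - (1 - 2*(-9)) = 4 - (1 + 18) = 4 - 1*19 = 4 - 19 = -15)
W(o) + x = (-1421 + (-2)**2 - 20*(-2)) - 15 = (-1421 + 4 + 40) - 15 = -1377 - 15 = -1392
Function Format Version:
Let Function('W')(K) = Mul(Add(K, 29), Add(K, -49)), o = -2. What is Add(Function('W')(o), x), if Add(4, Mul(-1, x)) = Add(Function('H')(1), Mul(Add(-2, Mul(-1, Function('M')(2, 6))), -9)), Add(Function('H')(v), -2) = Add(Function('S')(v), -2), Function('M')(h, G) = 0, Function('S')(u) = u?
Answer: -1392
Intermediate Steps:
Function('W')(K) = Mul(Add(-49, K), Add(29, K)) (Function('W')(K) = Mul(Add(29, K), Add(-49, K)) = Mul(Add(-49, K), Add(29, K)))
Function('H')(v) = v (Function('H')(v) = Add(2, Add(v, -2)) = Add(2, Add(-2, v)) = v)
x = -15 (x = Add(4, Mul(-1, Add(1, Mul(Add(-2, Mul(-1, 0)), -9)))) = Add(4, Mul(-1, Add(1, Mul(Add(-2, 0), -9)))) = Add(4, Mul(-1, Add(1, Mul(-2, -9)))) = Add(4, Mul(-1, Add(1, 18))) = Add(4, Mul(-1, 19)) = Add(4, -19) = -15)
Add(Function('W')(o), x) = Add(Add(-1421, Pow(-2, 2), Mul(-20, -2)), -15) = Add(Add(-1421, 4, 40), -15) = Add(-1377, -15) = -1392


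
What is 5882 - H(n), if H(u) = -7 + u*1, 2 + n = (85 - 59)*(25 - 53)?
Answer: 6619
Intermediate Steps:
n = -730 (n = -2 + (85 - 59)*(25 - 53) = -2 + 26*(-28) = -2 - 728 = -730)
H(u) = -7 + u
5882 - H(n) = 5882 - (-7 - 730) = 5882 - 1*(-737) = 5882 + 737 = 6619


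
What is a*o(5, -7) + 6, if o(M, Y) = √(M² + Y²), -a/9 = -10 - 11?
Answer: 6 + 189*√74 ≈ 1631.8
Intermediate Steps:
a = 189 (a = -9*(-10 - 11) = -9*(-21) = 189)
a*o(5, -7) + 6 = 189*√(5² + (-7)²) + 6 = 189*√(25 + 49) + 6 = 189*√74 + 6 = 6 + 189*√74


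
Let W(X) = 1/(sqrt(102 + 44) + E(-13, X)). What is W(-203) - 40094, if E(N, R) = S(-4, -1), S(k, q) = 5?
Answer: -4851379/121 + sqrt(146)/121 ≈ -40094.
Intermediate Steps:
E(N, R) = 5
W(X) = 1/(5 + sqrt(146)) (W(X) = 1/(sqrt(102 + 44) + 5) = 1/(sqrt(146) + 5) = 1/(5 + sqrt(146)))
W(-203) - 40094 = (-5/121 + sqrt(146)/121) - 40094 = -4851379/121 + sqrt(146)/121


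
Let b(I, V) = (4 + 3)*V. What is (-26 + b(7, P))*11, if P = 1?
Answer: -209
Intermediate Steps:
b(I, V) = 7*V
(-26 + b(7, P))*11 = (-26 + 7*1)*11 = (-26 + 7)*11 = -19*11 = -209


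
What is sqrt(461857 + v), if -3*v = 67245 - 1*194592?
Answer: 9*sqrt(6226) ≈ 710.15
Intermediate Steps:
v = 42449 (v = -(67245 - 1*194592)/3 = -(67245 - 194592)/3 = -1/3*(-127347) = 42449)
sqrt(461857 + v) = sqrt(461857 + 42449) = sqrt(504306) = 9*sqrt(6226)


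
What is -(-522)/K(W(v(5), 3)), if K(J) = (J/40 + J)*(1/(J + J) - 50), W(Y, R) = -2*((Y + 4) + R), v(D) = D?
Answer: 41760/98441 ≈ 0.42421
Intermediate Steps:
W(Y, R) = -8 - 2*R - 2*Y (W(Y, R) = -2*((4 + Y) + R) = -2*(4 + R + Y) = -8 - 2*R - 2*Y)
K(J) = 41*J*(-50 + 1/(2*J))/40 (K(J) = (J*(1/40) + J)*(1/(2*J) - 50) = (J/40 + J)*(1/(2*J) - 50) = (41*J/40)*(-50 + 1/(2*J)) = 41*J*(-50 + 1/(2*J))/40)
-(-522)/K(W(v(5), 3)) = -(-522)/(41/80 - 205*(-8 - 2*3 - 2*5)/4) = -(-522)/(41/80 - 205*(-8 - 6 - 10)/4) = -(-522)/(41/80 - 205/4*(-24)) = -(-522)/(41/80 + 1230) = -(-522)/98441/80 = -(-522)*80/98441 = -1*(-41760/98441) = 41760/98441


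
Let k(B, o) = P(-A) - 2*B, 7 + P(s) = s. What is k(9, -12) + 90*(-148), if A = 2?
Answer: -13347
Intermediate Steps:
P(s) = -7 + s
k(B, o) = -9 - 2*B (k(B, o) = (-7 - 1*2) - 2*B = (-7 - 2) - 2*B = -9 - 2*B)
k(9, -12) + 90*(-148) = (-9 - 2*9) + 90*(-148) = (-9 - 18) - 13320 = -27 - 13320 = -13347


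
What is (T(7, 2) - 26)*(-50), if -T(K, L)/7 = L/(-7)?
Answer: 1200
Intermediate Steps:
T(K, L) = L (T(K, L) = -7*L/(-7) = -7*L*(-1)/7 = -(-1)*L = L)
(T(7, 2) - 26)*(-50) = (2 - 26)*(-50) = -24*(-50) = 1200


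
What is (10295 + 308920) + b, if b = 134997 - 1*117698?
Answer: 336514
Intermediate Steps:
b = 17299 (b = 134997 - 117698 = 17299)
(10295 + 308920) + b = (10295 + 308920) + 17299 = 319215 + 17299 = 336514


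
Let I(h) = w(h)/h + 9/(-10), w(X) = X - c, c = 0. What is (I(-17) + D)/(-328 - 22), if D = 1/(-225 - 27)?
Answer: -121/441000 ≈ -0.00027438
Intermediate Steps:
D = -1/252 (D = 1/(-252) = -1/252 ≈ -0.0039683)
w(X) = X (w(X) = X - 1*0 = X + 0 = X)
I(h) = 1/10 (I(h) = h/h + 9/(-10) = 1 + 9*(-1/10) = 1 - 9/10 = 1/10)
(I(-17) + D)/(-328 - 22) = (1/10 - 1/252)/(-328 - 22) = (121/1260)/(-350) = (121/1260)*(-1/350) = -121/441000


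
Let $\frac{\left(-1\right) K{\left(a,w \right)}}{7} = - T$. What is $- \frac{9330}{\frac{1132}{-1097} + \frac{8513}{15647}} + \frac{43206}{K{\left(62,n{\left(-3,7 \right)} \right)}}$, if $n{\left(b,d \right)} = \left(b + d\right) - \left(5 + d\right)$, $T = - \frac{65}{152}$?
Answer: $\frac{17874650511234}{3810007565} \approx 4691.5$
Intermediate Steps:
$T = - \frac{65}{152}$ ($T = \left(-65\right) \frac{1}{152} = - \frac{65}{152} \approx -0.42763$)
$n{\left(b,d \right)} = -5 + b$
$K{\left(a,w \right)} = - \frac{455}{152}$ ($K{\left(a,w \right)} = - 7 \left(\left(-1\right) \left(- \frac{65}{152}\right)\right) = \left(-7\right) \frac{65}{152} = - \frac{455}{152}$)
$- \frac{9330}{\frac{1132}{-1097} + \frac{8513}{15647}} + \frac{43206}{K{\left(62,n{\left(-3,7 \right)} \right)}} = - \frac{9330}{\frac{1132}{-1097} + \frac{8513}{15647}} + \frac{43206}{- \frac{455}{152}} = - \frac{9330}{1132 \left(- \frac{1}{1097}\right) + 8513 \cdot \frac{1}{15647}} + 43206 \left(- \frac{152}{455}\right) = - \frac{9330}{- \frac{1132}{1097} + \frac{8513}{15647}} - \frac{6567312}{455} = - \frac{9330}{- \frac{8373643}{17164759}} - \frac{6567312}{455} = \left(-9330\right) \left(- \frac{17164759}{8373643}\right) - \frac{6567312}{455} = \frac{160147201470}{8373643} - \frac{6567312}{455} = \frac{17874650511234}{3810007565}$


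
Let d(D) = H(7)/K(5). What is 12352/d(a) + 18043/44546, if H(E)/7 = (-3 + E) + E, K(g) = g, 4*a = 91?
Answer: 2752550271/3430042 ≈ 802.48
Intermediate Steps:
a = 91/4 (a = (¼)*91 = 91/4 ≈ 22.750)
H(E) = -21 + 14*E (H(E) = 7*((-3 + E) + E) = 7*(-3 + 2*E) = -21 + 14*E)
d(D) = 77/5 (d(D) = (-21 + 14*7)/5 = (-21 + 98)*(⅕) = 77*(⅕) = 77/5)
12352/d(a) + 18043/44546 = 12352/(77/5) + 18043/44546 = 12352*(5/77) + 18043*(1/44546) = 61760/77 + 18043/44546 = 2752550271/3430042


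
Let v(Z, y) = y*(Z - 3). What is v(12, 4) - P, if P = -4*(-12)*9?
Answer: -396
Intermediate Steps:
v(Z, y) = y*(-3 + Z)
P = 432 (P = 48*9 = 432)
v(12, 4) - P = 4*(-3 + 12) - 1*432 = 4*9 - 432 = 36 - 432 = -396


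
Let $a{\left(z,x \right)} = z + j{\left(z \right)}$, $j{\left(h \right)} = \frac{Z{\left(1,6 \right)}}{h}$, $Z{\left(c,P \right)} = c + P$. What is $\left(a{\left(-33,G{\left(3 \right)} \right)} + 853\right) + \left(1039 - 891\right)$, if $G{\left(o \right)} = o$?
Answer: $\frac{31937}{33} \approx 967.79$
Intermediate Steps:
$Z{\left(c,P \right)} = P + c$
$j{\left(h \right)} = \frac{7}{h}$ ($j{\left(h \right)} = \frac{6 + 1}{h} = \frac{7}{h}$)
$a{\left(z,x \right)} = z + \frac{7}{z}$
$\left(a{\left(-33,G{\left(3 \right)} \right)} + 853\right) + \left(1039 - 891\right) = \left(\left(-33 + \frac{7}{-33}\right) + 853\right) + \left(1039 - 891\right) = \left(\left(-33 + 7 \left(- \frac{1}{33}\right)\right) + 853\right) + 148 = \left(\left(-33 - \frac{7}{33}\right) + 853\right) + 148 = \left(- \frac{1096}{33} + 853\right) + 148 = \frac{27053}{33} + 148 = \frac{31937}{33}$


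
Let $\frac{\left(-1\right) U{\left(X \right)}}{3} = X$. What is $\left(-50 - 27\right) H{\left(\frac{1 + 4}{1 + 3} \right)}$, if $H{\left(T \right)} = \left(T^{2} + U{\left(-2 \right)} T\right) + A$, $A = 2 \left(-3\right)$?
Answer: $- \frac{3773}{16} \approx -235.81$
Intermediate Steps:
$U{\left(X \right)} = - 3 X$
$A = -6$
$H{\left(T \right)} = -6 + T^{2} + 6 T$ ($H{\left(T \right)} = \left(T^{2} + \left(-3\right) \left(-2\right) T\right) - 6 = \left(T^{2} + 6 T\right) - 6 = -6 + T^{2} + 6 T$)
$\left(-50 - 27\right) H{\left(\frac{1 + 4}{1 + 3} \right)} = \left(-50 - 27\right) \left(-6 + \left(\frac{1 + 4}{1 + 3}\right)^{2} + 6 \frac{1 + 4}{1 + 3}\right) = - 77 \left(-6 + \left(\frac{5}{4}\right)^{2} + 6 \cdot \frac{5}{4}\right) = - 77 \left(-6 + \frac{25}{16} + \frac{15}{2}\right) = \left(-77\right) \frac{49}{16} = - \frac{3773}{16}$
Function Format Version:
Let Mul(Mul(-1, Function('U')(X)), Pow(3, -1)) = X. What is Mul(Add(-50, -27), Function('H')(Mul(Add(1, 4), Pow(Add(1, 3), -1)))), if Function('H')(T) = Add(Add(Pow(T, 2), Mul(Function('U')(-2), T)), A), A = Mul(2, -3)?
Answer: Rational(-3773, 16) ≈ -235.81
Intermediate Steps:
Function('U')(X) = Mul(-3, X)
A = -6
Function('H')(T) = Add(-6, Pow(T, 2), Mul(6, T)) (Function('H')(T) = Add(Add(Pow(T, 2), Mul(Mul(-3, -2), T)), -6) = Add(Add(Pow(T, 2), Mul(6, T)), -6) = Add(-6, Pow(T, 2), Mul(6, T)))
Mul(Add(-50, -27), Function('H')(Mul(Add(1, 4), Pow(Add(1, 3), -1)))) = Mul(Add(-50, -27), Add(-6, Pow(Mul(Add(1, 4), Pow(Add(1, 3), -1)), 2), Mul(6, Mul(Add(1, 4), Pow(Add(1, 3), -1))))) = Mul(-77, Add(-6, Pow(Mul(5, Pow(4, -1)), 2), Mul(6, Mul(5, Pow(4, -1))))) = Mul(-77, Add(-6, Pow(Mul(5, Rational(1, 4)), 2), Mul(6, Mul(5, Rational(1, 4))))) = Mul(-77, Add(-6, Pow(Rational(5, 4), 2), Mul(6, Rational(5, 4)))) = Mul(-77, Add(-6, Rational(25, 16), Rational(15, 2))) = Mul(-77, Rational(49, 16)) = Rational(-3773, 16)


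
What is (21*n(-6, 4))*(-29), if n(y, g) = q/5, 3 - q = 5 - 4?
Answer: -1218/5 ≈ -243.60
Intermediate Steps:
q = 2 (q = 3 - (5 - 4) = 3 - 1*1 = 3 - 1 = 2)
n(y, g) = ⅖ (n(y, g) = 2/5 = 2*(⅕) = ⅖)
(21*n(-6, 4))*(-29) = (21*(⅖))*(-29) = (42/5)*(-29) = -1218/5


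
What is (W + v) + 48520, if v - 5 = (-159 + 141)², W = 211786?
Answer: 260635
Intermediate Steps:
v = 329 (v = 5 + (-159 + 141)² = 5 + (-18)² = 5 + 324 = 329)
(W + v) + 48520 = (211786 + 329) + 48520 = 212115 + 48520 = 260635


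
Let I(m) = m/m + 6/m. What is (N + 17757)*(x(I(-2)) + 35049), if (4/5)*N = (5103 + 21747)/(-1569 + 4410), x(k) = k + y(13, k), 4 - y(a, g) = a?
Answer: 589586756027/947 ≈ 6.2258e+8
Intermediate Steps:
I(m) = 1 + 6/m
y(a, g) = 4 - a
x(k) = -9 + k (x(k) = k + (4 - 1*13) = k + (4 - 13) = k - 9 = -9 + k)
N = 22375/1894 (N = 5*((5103 + 21747)/(-1569 + 4410))/4 = 5*(26850/2841)/4 = 5*(26850*(1/2841))/4 = (5/4)*(8950/947) = 22375/1894 ≈ 11.814)
(N + 17757)*(x(I(-2)) + 35049) = (22375/1894 + 17757)*((-9 + (6 - 2)/(-2)) + 35049) = 33654133*((-9 - ½*4) + 35049)/1894 = 33654133*((-9 - 2) + 35049)/1894 = 33654133*(-11 + 35049)/1894 = (33654133/1894)*35038 = 589586756027/947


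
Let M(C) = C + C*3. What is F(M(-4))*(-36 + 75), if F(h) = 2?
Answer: 78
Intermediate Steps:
M(C) = 4*C (M(C) = C + 3*C = 4*C)
F(M(-4))*(-36 + 75) = 2*(-36 + 75) = 2*39 = 78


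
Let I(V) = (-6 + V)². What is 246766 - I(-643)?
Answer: -174435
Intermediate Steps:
246766 - I(-643) = 246766 - (-6 - 643)² = 246766 - 1*(-649)² = 246766 - 1*421201 = 246766 - 421201 = -174435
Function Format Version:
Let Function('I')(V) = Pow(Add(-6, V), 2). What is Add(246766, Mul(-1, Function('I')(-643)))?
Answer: -174435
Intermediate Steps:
Add(246766, Mul(-1, Function('I')(-643))) = Add(246766, Mul(-1, Pow(Add(-6, -643), 2))) = Add(246766, Mul(-1, Pow(-649, 2))) = Add(246766, Mul(-1, 421201)) = Add(246766, -421201) = -174435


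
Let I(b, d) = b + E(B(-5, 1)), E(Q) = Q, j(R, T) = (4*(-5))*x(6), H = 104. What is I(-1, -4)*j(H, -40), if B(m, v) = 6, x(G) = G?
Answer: -600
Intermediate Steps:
j(R, T) = -120 (j(R, T) = (4*(-5))*6 = -20*6 = -120)
I(b, d) = 6 + b (I(b, d) = b + 6 = 6 + b)
I(-1, -4)*j(H, -40) = (6 - 1)*(-120) = 5*(-120) = -600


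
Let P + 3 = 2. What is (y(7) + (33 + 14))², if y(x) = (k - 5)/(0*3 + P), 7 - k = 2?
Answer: 2209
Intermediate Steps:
k = 5 (k = 7 - 1*2 = 7 - 2 = 5)
P = -1 (P = -3 + 2 = -1)
y(x) = 0 (y(x) = (5 - 5)/(0*3 - 1) = 0/(0 - 1) = 0/(-1) = 0*(-1) = 0)
(y(7) + (33 + 14))² = (0 + (33 + 14))² = (0 + 47)² = 47² = 2209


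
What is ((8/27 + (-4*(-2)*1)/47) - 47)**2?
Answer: 3487020601/1610361 ≈ 2165.4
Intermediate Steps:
((8/27 + (-4*(-2)*1)/47) - 47)**2 = ((8*(1/27) + (8*1)*(1/47)) - 47)**2 = ((8/27 + 8*(1/47)) - 47)**2 = ((8/27 + 8/47) - 47)**2 = (592/1269 - 47)**2 = (-59051/1269)**2 = 3487020601/1610361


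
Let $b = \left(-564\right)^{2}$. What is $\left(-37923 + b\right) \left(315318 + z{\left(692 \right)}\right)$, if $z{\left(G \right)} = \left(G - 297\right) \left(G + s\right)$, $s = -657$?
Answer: $92216981739$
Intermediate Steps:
$z{\left(G \right)} = \left(-657 + G\right) \left(-297 + G\right)$ ($z{\left(G \right)} = \left(G - 297\right) \left(G - 657\right) = \left(-297 + G\right) \left(-657 + G\right) = \left(-657 + G\right) \left(-297 + G\right)$)
$b = 318096$
$\left(-37923 + b\right) \left(315318 + z{\left(692 \right)}\right) = \left(-37923 + 318096\right) \left(315318 + \left(195129 + 692^{2} - 660168\right)\right) = 280173 \left(315318 + \left(195129 + 478864 - 660168\right)\right) = 280173 \left(315318 + 13825\right) = 280173 \cdot 329143 = 92216981739$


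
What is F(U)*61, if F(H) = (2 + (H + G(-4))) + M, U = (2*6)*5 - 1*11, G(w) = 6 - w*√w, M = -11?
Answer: 2806 + 488*I ≈ 2806.0 + 488.0*I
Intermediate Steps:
G(w) = 6 - w^(3/2)
U = 49 (U = 12*5 - 11 = 60 - 11 = 49)
F(H) = -3 + H + 8*I (F(H) = (2 + (H + (6 - (-4)^(3/2)))) - 11 = (2 + (H + (6 - (-8)*I))) - 11 = (2 + (H + (6 + 8*I))) - 11 = (2 + (6 + H + 8*I)) - 11 = (8 + H + 8*I) - 11 = -3 + H + 8*I)
F(U)*61 = (-3 + 49 + 8*I)*61 = (46 + 8*I)*61 = 2806 + 488*I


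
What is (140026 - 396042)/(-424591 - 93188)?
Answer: 256016/517779 ≈ 0.49445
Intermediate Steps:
(140026 - 396042)/(-424591 - 93188) = -256016/(-517779) = -256016*(-1/517779) = 256016/517779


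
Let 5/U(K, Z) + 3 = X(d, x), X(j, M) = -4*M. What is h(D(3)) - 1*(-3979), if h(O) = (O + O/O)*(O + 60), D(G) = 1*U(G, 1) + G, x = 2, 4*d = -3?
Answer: 508291/121 ≈ 4200.8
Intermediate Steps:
d = -¾ (d = (¼)*(-3) = -¾ ≈ -0.75000)
U(K, Z) = -5/11 (U(K, Z) = 5/(-3 - 4*2) = 5/(-3 - 8) = 5/(-11) = 5*(-1/11) = -5/11)
D(G) = -5/11 + G (D(G) = 1*(-5/11) + G = -5/11 + G)
h(O) = (1 + O)*(60 + O) (h(O) = (O + 1)*(60 + O) = (1 + O)*(60 + O))
h(D(3)) - 1*(-3979) = (60 + (-5/11 + 3)² + 61*(-5/11 + 3)) - 1*(-3979) = (60 + (28/11)² + 61*(28/11)) + 3979 = (60 + 784/121 + 1708/11) + 3979 = 26832/121 + 3979 = 508291/121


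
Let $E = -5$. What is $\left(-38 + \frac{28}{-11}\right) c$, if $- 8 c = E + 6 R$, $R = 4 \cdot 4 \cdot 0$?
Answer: $- \frac{1115}{44} \approx -25.341$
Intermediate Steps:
$R = 0$ ($R = 16 \cdot 0 = 0$)
$c = \frac{5}{8}$ ($c = - \frac{-5 + 6 \cdot 0}{8} = - \frac{-5 + 0}{8} = \left(- \frac{1}{8}\right) \left(-5\right) = \frac{5}{8} \approx 0.625$)
$\left(-38 + \frac{28}{-11}\right) c = \left(-38 + \frac{28}{-11}\right) \frac{5}{8} = \left(-38 + 28 \left(- \frac{1}{11}\right)\right) \frac{5}{8} = \left(-38 - \frac{28}{11}\right) \frac{5}{8} = \left(- \frac{446}{11}\right) \frac{5}{8} = - \frac{1115}{44}$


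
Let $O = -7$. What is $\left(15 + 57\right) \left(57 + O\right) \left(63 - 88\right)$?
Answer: $-90000$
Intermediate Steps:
$\left(15 + 57\right) \left(57 + O\right) \left(63 - 88\right) = \left(15 + 57\right) \left(57 - 7\right) \left(63 - 88\right) = 72 \cdot 50 \left(-25\right) = 3600 \left(-25\right) = -90000$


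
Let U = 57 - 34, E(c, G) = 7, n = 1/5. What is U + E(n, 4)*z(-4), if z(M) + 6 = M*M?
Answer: 93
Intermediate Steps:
z(M) = -6 + M² (z(M) = -6 + M*M = -6 + M²)
n = ⅕ (n = 1*(⅕) = ⅕ ≈ 0.20000)
U = 23
U + E(n, 4)*z(-4) = 23 + 7*(-6 + (-4)²) = 23 + 7*(-6 + 16) = 23 + 7*10 = 23 + 70 = 93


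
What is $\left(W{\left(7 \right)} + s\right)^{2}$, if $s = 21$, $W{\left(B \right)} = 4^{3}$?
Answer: $7225$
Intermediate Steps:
$W{\left(B \right)} = 64$
$\left(W{\left(7 \right)} + s\right)^{2} = \left(64 + 21\right)^{2} = 85^{2} = 7225$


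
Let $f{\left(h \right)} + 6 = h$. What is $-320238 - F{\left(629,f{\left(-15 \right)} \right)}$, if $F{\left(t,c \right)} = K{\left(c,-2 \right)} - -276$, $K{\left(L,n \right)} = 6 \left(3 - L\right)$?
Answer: $-320658$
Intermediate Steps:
$K{\left(L,n \right)} = 18 - 6 L$
$f{\left(h \right)} = -6 + h$
$F{\left(t,c \right)} = 294 - 6 c$ ($F{\left(t,c \right)} = \left(18 - 6 c\right) - -276 = \left(18 - 6 c\right) + 276 = 294 - 6 c$)
$-320238 - F{\left(629,f{\left(-15 \right)} \right)} = -320238 - \left(294 - 6 \left(-6 - 15\right)\right) = -320238 - \left(294 - -126\right) = -320238 - \left(294 + 126\right) = -320238 - 420 = -320658$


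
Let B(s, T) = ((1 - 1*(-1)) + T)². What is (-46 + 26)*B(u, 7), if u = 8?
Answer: -1620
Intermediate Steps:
B(s, T) = (2 + T)² (B(s, T) = ((1 + 1) + T)² = (2 + T)²)
(-46 + 26)*B(u, 7) = (-46 + 26)*(2 + 7)² = -20*9² = -20*81 = -1620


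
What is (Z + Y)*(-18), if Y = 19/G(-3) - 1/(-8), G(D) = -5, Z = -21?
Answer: 8883/20 ≈ 444.15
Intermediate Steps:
Y = -147/40 (Y = 19/(-5) - 1/(-8) = 19*(-1/5) - 1*(-1/8) = -19/5 + 1/8 = -147/40 ≈ -3.6750)
(Z + Y)*(-18) = (-21 - 147/40)*(-18) = -987/40*(-18) = 8883/20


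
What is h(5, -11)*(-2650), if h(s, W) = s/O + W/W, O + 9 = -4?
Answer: -21200/13 ≈ -1630.8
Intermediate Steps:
O = -13 (O = -9 - 4 = -13)
h(s, W) = 1 - s/13 (h(s, W) = s/(-13) + W/W = s*(-1/13) + 1 = -s/13 + 1 = 1 - s/13)
h(5, -11)*(-2650) = (1 - 1/13*5)*(-2650) = (1 - 5/13)*(-2650) = (8/13)*(-2650) = -21200/13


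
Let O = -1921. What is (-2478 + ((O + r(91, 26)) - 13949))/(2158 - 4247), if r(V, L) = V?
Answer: 18257/2089 ≈ 8.7396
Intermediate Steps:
(-2478 + ((O + r(91, 26)) - 13949))/(2158 - 4247) = (-2478 + ((-1921 + 91) - 13949))/(2158 - 4247) = (-2478 + (-1830 - 13949))/(-2089) = (-2478 - 15779)*(-1/2089) = -18257*(-1/2089) = 18257/2089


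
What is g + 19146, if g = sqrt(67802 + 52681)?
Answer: 19146 + 3*sqrt(13387) ≈ 19493.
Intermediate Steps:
g = 3*sqrt(13387) (g = sqrt(120483) = 3*sqrt(13387) ≈ 347.11)
g + 19146 = 3*sqrt(13387) + 19146 = 19146 + 3*sqrt(13387)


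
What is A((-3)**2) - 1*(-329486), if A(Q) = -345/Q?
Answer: 988343/3 ≈ 3.2945e+5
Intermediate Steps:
A((-3)**2) - 1*(-329486) = -345/((-3)**2) - 1*(-329486) = -345/9 + 329486 = -345*1/9 + 329486 = -115/3 + 329486 = 988343/3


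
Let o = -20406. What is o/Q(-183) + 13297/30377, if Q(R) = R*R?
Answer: -58189943/339098451 ≈ -0.17160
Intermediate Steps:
Q(R) = R**2
o/Q(-183) + 13297/30377 = -20406/((-183)**2) + 13297/30377 = -20406/33489 + 13297*(1/30377) = -20406*1/33489 + 13297/30377 = -6802/11163 + 13297/30377 = -58189943/339098451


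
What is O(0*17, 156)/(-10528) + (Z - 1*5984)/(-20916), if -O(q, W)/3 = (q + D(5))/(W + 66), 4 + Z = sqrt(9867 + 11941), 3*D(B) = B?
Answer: 18512373/64662976 - sqrt(1363)/5229 ≈ 0.27923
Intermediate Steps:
D(B) = B/3
Z = -4 + 4*sqrt(1363) (Z = -4 + sqrt(9867 + 11941) = -4 + sqrt(21808) = -4 + 4*sqrt(1363) ≈ 143.68)
O(q, W) = -3*(5/3 + q)/(66 + W) (O(q, W) = -3*(q + (1/3)*5)/(W + 66) = -3*(q + 5/3)/(66 + W) = -3*(5/3 + q)/(66 + W))
O(0*17, 156)/(-10528) + (Z - 1*5984)/(-20916) = ((-5 - 0*17)/(66 + 156))/(-10528) + ((-4 + 4*sqrt(1363)) - 1*5984)/(-20916) = ((-5 - 3*0)/222)*(-1/10528) + ((-4 + 4*sqrt(1363)) - 5984)*(-1/20916) = ((-5 + 0)/222)*(-1/10528) + (-5988 + 4*sqrt(1363))*(-1/20916) = ((1/222)*(-5))*(-1/10528) + (499/1743 - sqrt(1363)/5229) = -5/222*(-1/10528) + (499/1743 - sqrt(1363)/5229) = 5/2337216 + (499/1743 - sqrt(1363)/5229) = 18512373/64662976 - sqrt(1363)/5229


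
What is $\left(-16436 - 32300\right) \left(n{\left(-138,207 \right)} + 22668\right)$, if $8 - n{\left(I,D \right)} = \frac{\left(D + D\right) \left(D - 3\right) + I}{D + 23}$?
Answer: $- \frac{5436354592}{5} \approx -1.0873 \cdot 10^{9}$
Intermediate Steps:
$n{\left(I,D \right)} = 8 - \frac{I + 2 D \left(-3 + D\right)}{23 + D}$ ($n{\left(I,D \right)} = 8 - \frac{\left(D + D\right) \left(D - 3\right) + I}{D + 23} = 8 - \frac{2 D \left(-3 + D\right) + I}{23 + D} = 8 - \frac{I + 2 D \left(-3 + D\right)}{23 + D}$)
$\left(-16436 - 32300\right) \left(n{\left(-138,207 \right)} + 22668\right) = \left(-16436 - 32300\right) \left(\frac{184 - -138 - 2 \cdot 207^{2} + 14 \cdot 207}{23 + 207} + 22668\right) = - 48736 \left(\frac{184 + 138 - 85698 + 2898}{230} + 22668\right) = - 48736 \left(\frac{1}{230} \left(-82478\right) + 22668\right) = - 48736 \left(- \frac{1793}{5} + 22668\right) = \left(-48736\right) \frac{111547}{5} = - \frac{5436354592}{5}$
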